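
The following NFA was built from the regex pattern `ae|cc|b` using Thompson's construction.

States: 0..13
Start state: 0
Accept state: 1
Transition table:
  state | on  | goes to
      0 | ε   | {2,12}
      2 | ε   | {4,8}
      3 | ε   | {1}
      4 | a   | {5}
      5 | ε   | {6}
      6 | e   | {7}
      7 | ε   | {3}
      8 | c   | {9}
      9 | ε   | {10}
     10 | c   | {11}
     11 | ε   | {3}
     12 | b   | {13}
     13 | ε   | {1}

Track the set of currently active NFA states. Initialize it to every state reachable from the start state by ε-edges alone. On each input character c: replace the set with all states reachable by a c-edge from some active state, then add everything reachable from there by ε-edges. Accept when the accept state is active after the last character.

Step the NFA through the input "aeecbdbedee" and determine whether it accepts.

Answer: REJECT

Steps:
start: ε-closure({0}) = {0,2,4,8,12}
'a' @ 1: {5,6}
'e' @ 2: {1,3,7}  [accepting]
'e' @ 3: {}  — no active states
rest 'cbdbedee' ignored (set empty)
final: {}; accept 1 not in set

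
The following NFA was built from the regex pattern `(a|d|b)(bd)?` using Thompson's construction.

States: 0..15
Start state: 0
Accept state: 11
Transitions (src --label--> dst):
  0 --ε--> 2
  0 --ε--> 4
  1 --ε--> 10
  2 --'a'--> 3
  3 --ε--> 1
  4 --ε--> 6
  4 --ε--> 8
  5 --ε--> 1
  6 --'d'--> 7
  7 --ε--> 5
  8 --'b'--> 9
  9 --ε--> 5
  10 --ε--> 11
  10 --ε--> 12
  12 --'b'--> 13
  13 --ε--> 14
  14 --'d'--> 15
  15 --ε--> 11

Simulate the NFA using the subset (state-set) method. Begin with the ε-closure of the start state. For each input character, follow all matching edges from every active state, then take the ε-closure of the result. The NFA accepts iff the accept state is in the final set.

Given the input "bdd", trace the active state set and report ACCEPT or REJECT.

initial (ε-close {0}): {0,2,4,6,8}
'b' @ 1: {1,5,9,10,11,12}  [accepting]
'd' @ 2: {}  — dead — no transitions
rest 'd' ignored (set empty)
end set {} — state 11 not in

Answer: REJECT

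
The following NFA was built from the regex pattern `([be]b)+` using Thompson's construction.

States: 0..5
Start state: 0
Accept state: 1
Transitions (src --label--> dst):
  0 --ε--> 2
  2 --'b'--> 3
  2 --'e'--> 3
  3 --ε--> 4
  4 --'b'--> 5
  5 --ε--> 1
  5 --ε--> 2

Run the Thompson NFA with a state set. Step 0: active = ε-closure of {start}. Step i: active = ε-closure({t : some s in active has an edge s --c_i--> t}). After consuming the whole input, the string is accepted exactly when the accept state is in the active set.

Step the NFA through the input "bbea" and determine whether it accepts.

Answer: REJECT

Steps:
S₀ = ε-closure({0}) = {0,2}
'b' @ 1: {3,4}
'b' @ 2: {1,2,5}  [accepting]
'e' @ 3: {3,4}
'a' @ 4: {}  — dead — no transitions
final: {}; accept 1 not in set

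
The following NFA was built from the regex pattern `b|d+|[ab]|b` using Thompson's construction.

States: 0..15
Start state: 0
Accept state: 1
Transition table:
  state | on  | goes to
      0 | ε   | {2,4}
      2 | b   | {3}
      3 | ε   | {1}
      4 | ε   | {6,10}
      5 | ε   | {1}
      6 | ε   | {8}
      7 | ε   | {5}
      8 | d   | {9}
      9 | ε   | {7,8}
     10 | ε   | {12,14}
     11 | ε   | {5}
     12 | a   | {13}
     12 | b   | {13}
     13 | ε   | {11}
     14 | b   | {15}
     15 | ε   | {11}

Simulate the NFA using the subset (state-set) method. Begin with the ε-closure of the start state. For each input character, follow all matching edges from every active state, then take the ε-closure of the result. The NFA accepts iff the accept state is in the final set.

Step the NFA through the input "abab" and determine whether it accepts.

Answer: REJECT

Trace:
S₀ = ε-closure({0}) = {0,2,4,6,8,10,12,14}
'a' @ 1: {1,5,11,13}  [accepting]
'b' @ 2: {}  — no active states
rest 'ab' ignored (set empty)
final: {}; accept 1 not in set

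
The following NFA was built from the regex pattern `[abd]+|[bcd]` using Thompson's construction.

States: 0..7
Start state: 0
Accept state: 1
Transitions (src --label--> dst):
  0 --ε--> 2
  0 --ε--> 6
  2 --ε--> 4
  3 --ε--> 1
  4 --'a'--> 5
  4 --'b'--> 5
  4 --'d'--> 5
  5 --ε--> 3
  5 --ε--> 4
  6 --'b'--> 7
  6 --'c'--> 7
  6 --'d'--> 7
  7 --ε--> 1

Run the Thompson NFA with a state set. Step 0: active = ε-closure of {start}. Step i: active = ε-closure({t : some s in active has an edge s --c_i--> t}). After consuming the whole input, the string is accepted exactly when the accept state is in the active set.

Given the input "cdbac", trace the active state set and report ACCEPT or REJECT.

start: ε-closure({0}) = {0,2,4,6}
'c' @ 1: {1,7}  (accept∈set)
'd' @ 2: {}  — state set empty
rest 'bac' ignored (set empty)
after full input: {}  (accept=1 not in)

Answer: REJECT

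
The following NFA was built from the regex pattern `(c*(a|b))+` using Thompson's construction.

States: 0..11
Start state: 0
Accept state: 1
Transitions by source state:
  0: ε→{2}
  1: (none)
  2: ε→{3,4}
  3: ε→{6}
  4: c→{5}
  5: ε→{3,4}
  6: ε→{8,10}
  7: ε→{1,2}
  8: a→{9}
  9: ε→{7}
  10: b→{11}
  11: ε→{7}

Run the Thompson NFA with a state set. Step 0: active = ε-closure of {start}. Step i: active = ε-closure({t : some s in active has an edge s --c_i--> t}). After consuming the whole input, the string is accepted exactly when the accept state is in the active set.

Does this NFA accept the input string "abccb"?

start: ε-closure({0}) = {0,2,3,4,6,8,10}
'a' @ 1: {1,2,3,4,6,7,8,9,10}  ✓accept
'b' @ 2: {1,2,3,4,6,7,8,10,11}  ✓accept
'c' @ 3: {3,4,5,6,8,10}
'c' @ 4: {3,4,5,6,8,10}
'b' @ 5: {1,2,3,4,6,7,8,10,11}  ✓accept
final: {1,2,3,4,6,7,8,10,11}; accept 1 in set

Answer: ACCEPT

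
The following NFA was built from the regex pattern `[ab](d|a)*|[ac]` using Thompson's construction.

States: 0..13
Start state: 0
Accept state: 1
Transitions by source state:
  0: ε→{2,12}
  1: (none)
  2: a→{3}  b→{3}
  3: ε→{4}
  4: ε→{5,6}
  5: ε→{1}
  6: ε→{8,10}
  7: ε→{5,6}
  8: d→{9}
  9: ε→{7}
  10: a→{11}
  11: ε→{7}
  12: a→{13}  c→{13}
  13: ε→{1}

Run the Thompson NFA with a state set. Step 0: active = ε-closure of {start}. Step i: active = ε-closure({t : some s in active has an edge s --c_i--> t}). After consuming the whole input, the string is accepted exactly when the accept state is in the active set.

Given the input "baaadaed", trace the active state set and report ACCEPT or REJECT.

S₀ = ε-closure({0}) = {0,2,12}
'b' @ 1: {1,3,4,5,6,8,10}  [accepting]
'a' @ 2: {1,5,6,7,8,10,11}  [accepting]
'a' @ 3: {1,5,6,7,8,10,11}  [accepting]
'a' @ 4: {1,5,6,7,8,10,11}  [accepting]
'd' @ 5: {1,5,6,7,8,9,10}  [accepting]
'a' @ 6: {1,5,6,7,8,10,11}  [accepting]
'e' @ 7: {}  — dead — no transitions
rest 'd' ignored (set empty)
end set {} — state 1 not in

Answer: REJECT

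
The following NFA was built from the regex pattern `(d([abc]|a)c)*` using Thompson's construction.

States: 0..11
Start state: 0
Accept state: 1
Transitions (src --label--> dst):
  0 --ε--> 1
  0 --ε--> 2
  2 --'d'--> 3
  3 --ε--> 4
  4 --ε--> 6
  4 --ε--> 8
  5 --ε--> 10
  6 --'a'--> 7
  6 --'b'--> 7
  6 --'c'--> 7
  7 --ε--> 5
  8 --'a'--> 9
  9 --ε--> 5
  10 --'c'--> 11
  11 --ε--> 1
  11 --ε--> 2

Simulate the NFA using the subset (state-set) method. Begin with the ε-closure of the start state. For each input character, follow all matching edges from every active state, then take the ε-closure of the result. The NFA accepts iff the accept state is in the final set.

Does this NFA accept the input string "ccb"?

initial (ε-close {0}): {0,1,2}
'c' @ 1: {}  — state set empty
rest 'cb' ignored (set empty)
end set {} — state 1 not in

Answer: REJECT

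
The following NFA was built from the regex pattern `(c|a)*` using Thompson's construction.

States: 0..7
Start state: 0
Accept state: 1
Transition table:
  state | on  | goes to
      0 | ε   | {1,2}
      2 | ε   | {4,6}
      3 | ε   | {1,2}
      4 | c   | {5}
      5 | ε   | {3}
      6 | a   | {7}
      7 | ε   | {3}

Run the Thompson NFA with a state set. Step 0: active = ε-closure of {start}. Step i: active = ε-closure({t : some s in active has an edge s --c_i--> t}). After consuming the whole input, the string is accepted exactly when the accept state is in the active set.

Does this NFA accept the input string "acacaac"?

S₀ = ε-closure({0}) = {0,1,2,4,6}
'a' @ 1: {1,2,3,4,6,7}  (accept∈set)
'c' @ 2: {1,2,3,4,5,6}  (accept∈set)
'a' @ 3: {1,2,3,4,6,7}  (accept∈set)
'c' @ 4: {1,2,3,4,5,6}  (accept∈set)
'a' @ 5: {1,2,3,4,6,7}  (accept∈set)
'a' @ 6: {1,2,3,4,6,7}  (accept∈set)
'c' @ 7: {1,2,3,4,5,6}  (accept∈set)
end set {1,2,3,4,5,6} — state 1 in

Answer: ACCEPT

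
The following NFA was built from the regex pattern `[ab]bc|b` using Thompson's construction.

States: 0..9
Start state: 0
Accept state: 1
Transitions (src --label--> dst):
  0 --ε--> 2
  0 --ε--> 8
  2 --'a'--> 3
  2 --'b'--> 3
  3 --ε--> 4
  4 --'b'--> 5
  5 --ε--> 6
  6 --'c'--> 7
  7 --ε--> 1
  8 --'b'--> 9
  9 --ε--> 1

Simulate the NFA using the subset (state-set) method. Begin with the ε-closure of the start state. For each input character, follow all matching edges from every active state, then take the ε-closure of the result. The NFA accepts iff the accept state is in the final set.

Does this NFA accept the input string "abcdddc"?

Answer: REJECT

Trace:
initial (ε-close {0}): {0,2,8}
'a' @ 1: {3,4}
'b' @ 2: {5,6}
'c' @ 3: {1,7}  [accepting]
'd' @ 4: {}  — dead — no transitions
rest 'ddc' ignored (set empty)
final: {}; accept 1 not in set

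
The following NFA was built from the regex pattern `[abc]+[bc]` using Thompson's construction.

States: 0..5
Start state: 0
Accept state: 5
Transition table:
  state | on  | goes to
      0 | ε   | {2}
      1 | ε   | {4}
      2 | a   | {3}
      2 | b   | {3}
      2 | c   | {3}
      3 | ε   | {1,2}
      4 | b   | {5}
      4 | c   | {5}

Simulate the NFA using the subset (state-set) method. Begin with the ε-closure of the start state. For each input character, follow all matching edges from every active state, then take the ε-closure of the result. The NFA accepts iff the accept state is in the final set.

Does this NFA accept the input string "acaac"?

S₀ = ε-closure({0}) = {0,2}
'a' @ 1: {1,2,3,4}
'c' @ 2: {1,2,3,4,5}  (accept∈set)
'a' @ 3: {1,2,3,4}
'a' @ 4: {1,2,3,4}
'c' @ 5: {1,2,3,4,5}  (accept∈set)
final: {1,2,3,4,5}; accept 5 in set

Answer: ACCEPT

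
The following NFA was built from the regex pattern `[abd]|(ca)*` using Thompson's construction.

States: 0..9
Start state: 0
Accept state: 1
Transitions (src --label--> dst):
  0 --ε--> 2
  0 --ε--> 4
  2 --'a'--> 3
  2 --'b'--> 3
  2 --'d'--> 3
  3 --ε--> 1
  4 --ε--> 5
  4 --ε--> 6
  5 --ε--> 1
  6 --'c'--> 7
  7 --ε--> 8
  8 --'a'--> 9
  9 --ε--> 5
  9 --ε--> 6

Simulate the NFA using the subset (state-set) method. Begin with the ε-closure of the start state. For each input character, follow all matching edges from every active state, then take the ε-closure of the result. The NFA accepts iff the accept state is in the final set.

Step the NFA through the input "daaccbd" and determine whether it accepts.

Answer: REJECT

Derivation:
start: ε-closure({0}) = {0,1,2,4,5,6}
'd' @ 1: {1,3}  (accept∈set)
'a' @ 2: {}  — dead — no transitions
rest 'accbd' ignored (set empty)
final: {}; accept 1 not in set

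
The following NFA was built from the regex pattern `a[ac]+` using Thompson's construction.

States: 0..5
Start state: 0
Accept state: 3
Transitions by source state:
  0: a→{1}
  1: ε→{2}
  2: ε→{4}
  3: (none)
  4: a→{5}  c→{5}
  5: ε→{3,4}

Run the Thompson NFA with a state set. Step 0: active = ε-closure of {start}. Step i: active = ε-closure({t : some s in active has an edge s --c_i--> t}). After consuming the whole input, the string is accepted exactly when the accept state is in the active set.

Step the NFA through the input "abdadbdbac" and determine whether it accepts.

Answer: REJECT

Trace:
start: ε-closure({0}) = {0}
'a' @ 1: {1,2,4}
'b' @ 2: {}  — no active states
rest 'dadbdbac' ignored (set empty)
end set {} — state 3 not in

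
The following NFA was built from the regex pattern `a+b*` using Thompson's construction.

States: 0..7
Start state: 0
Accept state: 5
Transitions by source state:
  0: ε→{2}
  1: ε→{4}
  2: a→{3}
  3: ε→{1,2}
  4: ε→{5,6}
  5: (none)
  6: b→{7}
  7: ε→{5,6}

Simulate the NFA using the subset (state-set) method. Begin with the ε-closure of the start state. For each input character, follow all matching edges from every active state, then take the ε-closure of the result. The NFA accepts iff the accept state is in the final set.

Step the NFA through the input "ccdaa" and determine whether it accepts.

Answer: REJECT

Steps:
S₀ = ε-closure({0}) = {0,2}
'c' @ 1: {}  — state set empty
rest 'cdaa' ignored (set empty)
final: {}; accept 5 not in set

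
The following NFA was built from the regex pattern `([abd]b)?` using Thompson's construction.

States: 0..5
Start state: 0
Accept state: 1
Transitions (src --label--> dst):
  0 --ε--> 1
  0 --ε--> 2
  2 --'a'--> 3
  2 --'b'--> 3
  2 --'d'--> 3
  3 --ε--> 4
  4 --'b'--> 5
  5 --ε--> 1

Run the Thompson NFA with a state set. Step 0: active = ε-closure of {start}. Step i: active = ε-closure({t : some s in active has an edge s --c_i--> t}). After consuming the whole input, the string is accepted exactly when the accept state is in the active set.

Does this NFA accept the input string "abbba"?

S₀ = ε-closure({0}) = {0,1,2}
'a' @ 1: {3,4}
'b' @ 2: {1,5}  ✓accept
'b' @ 3: {}  — no active states
rest 'ba' ignored (set empty)
after full input: {}  (accept=1 not in)

Answer: REJECT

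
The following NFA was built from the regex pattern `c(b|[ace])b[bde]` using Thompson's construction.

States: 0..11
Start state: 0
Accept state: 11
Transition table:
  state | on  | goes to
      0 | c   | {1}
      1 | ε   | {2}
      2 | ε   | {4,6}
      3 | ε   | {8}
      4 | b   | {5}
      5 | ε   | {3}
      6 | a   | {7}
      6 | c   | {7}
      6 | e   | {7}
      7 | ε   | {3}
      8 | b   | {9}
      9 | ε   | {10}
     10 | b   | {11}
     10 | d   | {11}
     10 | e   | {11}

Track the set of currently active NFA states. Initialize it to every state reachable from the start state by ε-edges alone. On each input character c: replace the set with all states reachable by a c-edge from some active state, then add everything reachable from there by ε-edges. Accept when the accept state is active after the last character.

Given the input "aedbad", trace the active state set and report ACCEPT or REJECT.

Answer: REJECT

Derivation:
S₀ = ε-closure({0}) = {0}
'a' @ 1: {}  — state set empty
rest 'edbad' ignored (set empty)
final: {}; accept 11 not in set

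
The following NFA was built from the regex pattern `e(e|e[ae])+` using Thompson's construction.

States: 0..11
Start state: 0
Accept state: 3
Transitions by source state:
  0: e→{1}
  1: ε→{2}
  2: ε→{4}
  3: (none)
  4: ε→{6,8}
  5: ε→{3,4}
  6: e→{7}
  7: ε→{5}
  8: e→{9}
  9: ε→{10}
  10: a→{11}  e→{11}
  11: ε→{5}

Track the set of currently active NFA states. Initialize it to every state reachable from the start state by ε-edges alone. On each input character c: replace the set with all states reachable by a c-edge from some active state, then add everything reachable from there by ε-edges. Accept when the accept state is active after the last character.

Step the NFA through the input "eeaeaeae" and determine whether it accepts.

Answer: ACCEPT

Steps:
initial (ε-close {0}): {0}
'e' @ 1: {1,2,4,6,8}
'e' @ 2: {3,4,5,6,7,8,9,10}  ✓accept
'a' @ 3: {3,4,5,6,8,11}  ✓accept
'e' @ 4: {3,4,5,6,7,8,9,10}  ✓accept
'a' @ 5: {3,4,5,6,8,11}  ✓accept
'e' @ 6: {3,4,5,6,7,8,9,10}  ✓accept
'a' @ 7: {3,4,5,6,8,11}  ✓accept
'e' @ 8: {3,4,5,6,7,8,9,10}  ✓accept
end set {3,4,5,6,7,8,9,10} — state 3 in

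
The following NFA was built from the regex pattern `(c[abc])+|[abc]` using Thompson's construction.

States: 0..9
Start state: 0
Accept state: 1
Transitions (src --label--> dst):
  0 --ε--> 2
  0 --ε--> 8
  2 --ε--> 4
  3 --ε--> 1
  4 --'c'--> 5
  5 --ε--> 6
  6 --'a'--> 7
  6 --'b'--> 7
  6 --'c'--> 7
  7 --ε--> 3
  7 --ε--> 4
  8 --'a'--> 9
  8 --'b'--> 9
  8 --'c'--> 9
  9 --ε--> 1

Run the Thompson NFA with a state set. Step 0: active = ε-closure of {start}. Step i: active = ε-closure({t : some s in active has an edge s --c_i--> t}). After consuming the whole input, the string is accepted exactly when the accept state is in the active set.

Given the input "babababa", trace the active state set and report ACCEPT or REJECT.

S₀ = ε-closure({0}) = {0,2,4,8}
'b' @ 1: {1,9}  ✓accept
'a' @ 2: {}  — state set empty
rest 'bababa' ignored (set empty)
end set {} — state 1 not in

Answer: REJECT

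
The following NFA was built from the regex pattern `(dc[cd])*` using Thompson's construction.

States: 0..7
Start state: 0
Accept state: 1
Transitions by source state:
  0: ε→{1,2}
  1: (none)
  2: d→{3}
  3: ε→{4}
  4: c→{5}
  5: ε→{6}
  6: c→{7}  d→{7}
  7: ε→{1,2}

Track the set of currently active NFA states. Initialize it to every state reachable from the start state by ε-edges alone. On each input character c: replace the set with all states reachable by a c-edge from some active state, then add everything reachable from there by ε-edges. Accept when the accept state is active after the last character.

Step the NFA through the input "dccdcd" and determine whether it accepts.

start: ε-closure({0}) = {0,1,2}
'd' @ 1: {3,4}
'c' @ 2: {5,6}
'c' @ 3: {1,2,7}  ✓accept
'd' @ 4: {3,4}
'c' @ 5: {5,6}
'd' @ 6: {1,2,7}  ✓accept
end set {1,2,7} — state 1 in

Answer: ACCEPT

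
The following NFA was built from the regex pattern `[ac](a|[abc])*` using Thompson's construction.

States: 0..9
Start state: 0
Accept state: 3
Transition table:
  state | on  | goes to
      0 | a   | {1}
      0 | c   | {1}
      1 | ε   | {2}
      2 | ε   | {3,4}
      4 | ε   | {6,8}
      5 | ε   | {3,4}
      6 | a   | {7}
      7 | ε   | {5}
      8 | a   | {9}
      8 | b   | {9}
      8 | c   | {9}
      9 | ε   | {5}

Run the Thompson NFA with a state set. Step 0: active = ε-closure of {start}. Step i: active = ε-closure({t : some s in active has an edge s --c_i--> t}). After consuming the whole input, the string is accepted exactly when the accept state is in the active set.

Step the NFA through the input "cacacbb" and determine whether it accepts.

Answer: ACCEPT

Derivation:
start: ε-closure({0}) = {0}
'c' @ 1: {1,2,3,4,6,8}  (accept∈set)
'a' @ 2: {3,4,5,6,7,8,9}  (accept∈set)
'c' @ 3: {3,4,5,6,8,9}  (accept∈set)
'a' @ 4: {3,4,5,6,7,8,9}  (accept∈set)
'c' @ 5: {3,4,5,6,8,9}  (accept∈set)
'b' @ 6: {3,4,5,6,8,9}  (accept∈set)
'b' @ 7: {3,4,5,6,8,9}  (accept∈set)
end set {3,4,5,6,8,9} — state 3 in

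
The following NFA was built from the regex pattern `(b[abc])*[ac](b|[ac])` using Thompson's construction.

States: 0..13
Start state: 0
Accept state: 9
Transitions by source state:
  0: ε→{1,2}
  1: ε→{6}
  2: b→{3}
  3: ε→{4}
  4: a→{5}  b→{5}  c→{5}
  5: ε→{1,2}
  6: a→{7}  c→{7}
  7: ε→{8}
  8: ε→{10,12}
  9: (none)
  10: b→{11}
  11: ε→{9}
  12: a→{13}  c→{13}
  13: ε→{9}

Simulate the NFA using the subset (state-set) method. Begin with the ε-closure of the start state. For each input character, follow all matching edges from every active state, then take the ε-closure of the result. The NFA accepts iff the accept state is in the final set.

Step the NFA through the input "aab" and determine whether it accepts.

Answer: REJECT

Derivation:
start: ε-closure({0}) = {0,1,2,6}
'a' @ 1: {7,8,10,12}
'a' @ 2: {9,13}  (accept∈set)
'b' @ 3: {}  — dead — no transitions
end set {} — state 9 not in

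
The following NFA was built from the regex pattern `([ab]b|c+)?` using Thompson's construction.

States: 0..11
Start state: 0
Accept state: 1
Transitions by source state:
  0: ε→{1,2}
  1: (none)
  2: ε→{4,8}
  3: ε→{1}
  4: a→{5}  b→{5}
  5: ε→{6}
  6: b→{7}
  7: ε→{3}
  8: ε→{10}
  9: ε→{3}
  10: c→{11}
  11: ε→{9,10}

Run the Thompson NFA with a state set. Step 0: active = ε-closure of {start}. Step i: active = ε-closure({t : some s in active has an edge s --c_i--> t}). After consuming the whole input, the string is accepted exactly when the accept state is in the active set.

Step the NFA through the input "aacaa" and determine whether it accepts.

Answer: REJECT

Derivation:
S₀ = ε-closure({0}) = {0,1,2,4,8,10}
'a' @ 1: {5,6}
'a' @ 2: {}  — no active states
rest 'caa' ignored (set empty)
final: {}; accept 1 not in set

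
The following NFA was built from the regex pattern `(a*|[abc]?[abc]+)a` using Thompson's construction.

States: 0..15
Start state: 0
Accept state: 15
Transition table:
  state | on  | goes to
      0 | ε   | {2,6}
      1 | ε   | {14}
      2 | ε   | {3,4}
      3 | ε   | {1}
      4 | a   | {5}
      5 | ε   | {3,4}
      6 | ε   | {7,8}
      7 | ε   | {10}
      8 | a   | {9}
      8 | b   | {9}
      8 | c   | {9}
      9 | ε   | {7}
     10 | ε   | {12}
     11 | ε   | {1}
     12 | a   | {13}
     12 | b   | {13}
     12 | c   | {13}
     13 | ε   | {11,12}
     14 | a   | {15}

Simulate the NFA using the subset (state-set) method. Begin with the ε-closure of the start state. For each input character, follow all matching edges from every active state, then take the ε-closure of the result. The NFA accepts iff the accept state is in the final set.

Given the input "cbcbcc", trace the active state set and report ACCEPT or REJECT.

S₀ = ε-closure({0}) = {0,1,2,3,4,6,7,8,10,12,14}
'c' @ 1: {1,7,9,10,11,12,13,14}
'b' @ 2: {1,11,12,13,14}
'c' @ 3: {1,11,12,13,14}
'b' @ 4: {1,11,12,13,14}
'c' @ 5: {1,11,12,13,14}
'c' @ 6: {1,11,12,13,14}
final: {1,11,12,13,14}; accept 15 not in set

Answer: REJECT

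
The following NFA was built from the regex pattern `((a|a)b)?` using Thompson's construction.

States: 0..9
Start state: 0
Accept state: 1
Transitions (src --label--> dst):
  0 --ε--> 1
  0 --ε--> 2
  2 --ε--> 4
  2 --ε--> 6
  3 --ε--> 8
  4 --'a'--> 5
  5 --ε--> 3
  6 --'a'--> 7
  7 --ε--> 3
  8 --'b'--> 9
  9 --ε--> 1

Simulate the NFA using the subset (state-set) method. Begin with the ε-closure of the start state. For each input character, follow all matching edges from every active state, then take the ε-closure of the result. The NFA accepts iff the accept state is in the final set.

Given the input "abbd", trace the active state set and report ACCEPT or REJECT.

initial (ε-close {0}): {0,1,2,4,6}
'a' @ 1: {3,5,7,8}
'b' @ 2: {1,9}  [accepting]
'b' @ 3: {}  — state set empty
rest 'd' ignored (set empty)
after full input: {}  (accept=1 not in)

Answer: REJECT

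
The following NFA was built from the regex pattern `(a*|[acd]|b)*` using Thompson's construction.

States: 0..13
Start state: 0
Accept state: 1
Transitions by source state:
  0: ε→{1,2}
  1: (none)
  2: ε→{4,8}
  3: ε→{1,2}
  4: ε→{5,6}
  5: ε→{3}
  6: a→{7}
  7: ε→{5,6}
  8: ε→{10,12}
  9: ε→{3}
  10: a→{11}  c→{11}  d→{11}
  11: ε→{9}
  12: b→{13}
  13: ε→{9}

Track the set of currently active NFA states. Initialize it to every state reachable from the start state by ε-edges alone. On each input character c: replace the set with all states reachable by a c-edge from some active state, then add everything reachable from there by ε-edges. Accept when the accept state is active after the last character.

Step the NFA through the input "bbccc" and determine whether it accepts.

S₀ = ε-closure({0}) = {0,1,2,3,4,5,6,8,10,12}
'b' @ 1: {1,2,3,4,5,6,8,9,10,12,13}  [accepting]
'b' @ 2: {1,2,3,4,5,6,8,9,10,12,13}  [accepting]
'c' @ 3: {1,2,3,4,5,6,8,9,10,11,12}  [accepting]
'c' @ 4: {1,2,3,4,5,6,8,9,10,11,12}  [accepting]
'c' @ 5: {1,2,3,4,5,6,8,9,10,11,12}  [accepting]
end set {1,2,3,4,5,6,8,9,10,11,12} — state 1 in

Answer: ACCEPT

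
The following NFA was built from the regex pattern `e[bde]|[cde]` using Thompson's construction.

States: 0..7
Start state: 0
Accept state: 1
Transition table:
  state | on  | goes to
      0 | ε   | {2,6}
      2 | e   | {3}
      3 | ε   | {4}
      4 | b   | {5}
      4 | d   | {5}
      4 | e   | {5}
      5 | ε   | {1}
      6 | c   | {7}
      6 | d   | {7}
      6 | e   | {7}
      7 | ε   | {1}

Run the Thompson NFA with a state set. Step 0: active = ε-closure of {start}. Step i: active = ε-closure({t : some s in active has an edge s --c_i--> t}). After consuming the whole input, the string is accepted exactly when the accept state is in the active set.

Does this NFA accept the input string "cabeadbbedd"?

initial (ε-close {0}): {0,2,6}
'c' @ 1: {1,7}  ✓accept
'a' @ 2: {}  — no active states
rest 'beadbbedd' ignored (set empty)
final: {}; accept 1 not in set

Answer: REJECT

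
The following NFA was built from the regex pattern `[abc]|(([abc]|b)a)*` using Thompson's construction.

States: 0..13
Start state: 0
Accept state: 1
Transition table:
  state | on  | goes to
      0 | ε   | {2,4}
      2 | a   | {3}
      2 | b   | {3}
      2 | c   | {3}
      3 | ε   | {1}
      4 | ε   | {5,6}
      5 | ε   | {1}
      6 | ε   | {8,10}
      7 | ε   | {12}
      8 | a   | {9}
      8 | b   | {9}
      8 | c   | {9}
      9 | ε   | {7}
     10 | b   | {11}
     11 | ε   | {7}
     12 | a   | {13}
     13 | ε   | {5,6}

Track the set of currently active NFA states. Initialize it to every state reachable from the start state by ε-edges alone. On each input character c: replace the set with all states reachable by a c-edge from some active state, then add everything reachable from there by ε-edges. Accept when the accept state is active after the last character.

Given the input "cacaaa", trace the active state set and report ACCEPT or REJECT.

Answer: ACCEPT

Derivation:
start: ε-closure({0}) = {0,1,2,4,5,6,8,10}
'c' @ 1: {1,3,7,9,12}  [accepting]
'a' @ 2: {1,5,6,8,10,13}  [accepting]
'c' @ 3: {7,9,12}
'a' @ 4: {1,5,6,8,10,13}  [accepting]
'a' @ 5: {7,9,12}
'a' @ 6: {1,5,6,8,10,13}  [accepting]
end set {1,5,6,8,10,13} — state 1 in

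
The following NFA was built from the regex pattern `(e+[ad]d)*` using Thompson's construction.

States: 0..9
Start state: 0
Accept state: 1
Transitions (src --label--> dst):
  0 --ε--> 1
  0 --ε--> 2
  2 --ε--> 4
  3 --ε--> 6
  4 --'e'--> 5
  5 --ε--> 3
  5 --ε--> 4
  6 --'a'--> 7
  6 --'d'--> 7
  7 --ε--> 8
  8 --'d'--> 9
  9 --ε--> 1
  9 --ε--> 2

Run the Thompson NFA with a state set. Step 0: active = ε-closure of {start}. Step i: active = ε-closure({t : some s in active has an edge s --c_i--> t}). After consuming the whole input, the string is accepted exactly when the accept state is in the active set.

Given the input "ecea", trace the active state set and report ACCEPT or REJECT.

Answer: REJECT

Steps:
start: ε-closure({0}) = {0,1,2,4}
'e' @ 1: {3,4,5,6}
'c' @ 2: {}  — no active states
rest 'ea' ignored (set empty)
end set {} — state 1 not in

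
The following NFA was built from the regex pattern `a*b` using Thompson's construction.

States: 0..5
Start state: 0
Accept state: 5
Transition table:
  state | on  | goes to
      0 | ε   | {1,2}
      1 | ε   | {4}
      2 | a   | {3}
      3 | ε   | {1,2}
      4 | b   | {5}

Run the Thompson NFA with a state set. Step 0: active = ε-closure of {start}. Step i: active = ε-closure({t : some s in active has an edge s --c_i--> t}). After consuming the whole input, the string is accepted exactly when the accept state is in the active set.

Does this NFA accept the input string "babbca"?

Answer: REJECT

Trace:
initial (ε-close {0}): {0,1,2,4}
'b' @ 1: {5}  [accepting]
'a' @ 2: {}  — dead — no transitions
rest 'bbca' ignored (set empty)
end set {} — state 5 not in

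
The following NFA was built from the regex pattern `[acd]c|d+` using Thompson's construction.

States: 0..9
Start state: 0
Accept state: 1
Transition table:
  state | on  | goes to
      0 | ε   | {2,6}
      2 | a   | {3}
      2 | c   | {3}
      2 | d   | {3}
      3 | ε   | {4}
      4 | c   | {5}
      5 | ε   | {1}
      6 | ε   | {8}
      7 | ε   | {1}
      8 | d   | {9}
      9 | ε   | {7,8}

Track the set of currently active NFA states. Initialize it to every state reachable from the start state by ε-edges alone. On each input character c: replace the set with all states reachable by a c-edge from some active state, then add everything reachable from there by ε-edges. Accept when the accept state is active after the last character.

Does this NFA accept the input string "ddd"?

S₀ = ε-closure({0}) = {0,2,6,8}
'd' @ 1: {1,3,4,7,8,9}  (accept∈set)
'd' @ 2: {1,7,8,9}  (accept∈set)
'd' @ 3: {1,7,8,9}  (accept∈set)
final: {1,7,8,9}; accept 1 in set

Answer: ACCEPT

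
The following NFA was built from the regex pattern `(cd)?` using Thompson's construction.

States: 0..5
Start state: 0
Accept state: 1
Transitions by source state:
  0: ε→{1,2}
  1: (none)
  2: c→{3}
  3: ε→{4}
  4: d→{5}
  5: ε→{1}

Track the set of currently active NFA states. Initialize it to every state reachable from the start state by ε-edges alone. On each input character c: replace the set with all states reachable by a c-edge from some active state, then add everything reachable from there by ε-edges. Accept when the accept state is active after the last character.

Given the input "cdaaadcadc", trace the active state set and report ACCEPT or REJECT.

start: ε-closure({0}) = {0,1,2}
'c' @ 1: {3,4}
'd' @ 2: {1,5}  [accepting]
'a' @ 3: {}  — no active states
rest 'aadcadc' ignored (set empty)
end set {} — state 1 not in

Answer: REJECT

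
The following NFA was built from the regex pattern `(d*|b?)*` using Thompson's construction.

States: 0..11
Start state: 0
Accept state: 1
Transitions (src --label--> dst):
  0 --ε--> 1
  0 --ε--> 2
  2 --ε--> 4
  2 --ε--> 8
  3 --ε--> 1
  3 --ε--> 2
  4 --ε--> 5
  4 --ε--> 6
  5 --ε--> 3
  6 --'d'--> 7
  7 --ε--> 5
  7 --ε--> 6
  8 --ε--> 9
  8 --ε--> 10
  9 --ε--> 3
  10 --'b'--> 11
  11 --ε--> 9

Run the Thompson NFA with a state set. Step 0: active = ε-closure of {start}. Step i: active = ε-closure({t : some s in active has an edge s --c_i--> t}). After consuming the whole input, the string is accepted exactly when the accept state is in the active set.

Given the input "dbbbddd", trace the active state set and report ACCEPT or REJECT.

initial (ε-close {0}): {0,1,2,3,4,5,6,8,9,10}
'd' @ 1: {1,2,3,4,5,6,7,8,9,10}  (accept∈set)
'b' @ 2: {1,2,3,4,5,6,8,9,10,11}  (accept∈set)
'b' @ 3: {1,2,3,4,5,6,8,9,10,11}  (accept∈set)
'b' @ 4: {1,2,3,4,5,6,8,9,10,11}  (accept∈set)
'd' @ 5: {1,2,3,4,5,6,7,8,9,10}  (accept∈set)
'd' @ 6: {1,2,3,4,5,6,7,8,9,10}  (accept∈set)
'd' @ 7: {1,2,3,4,5,6,7,8,9,10}  (accept∈set)
after full input: {1,2,3,4,5,6,7,8,9,10}  (accept=1 in)

Answer: ACCEPT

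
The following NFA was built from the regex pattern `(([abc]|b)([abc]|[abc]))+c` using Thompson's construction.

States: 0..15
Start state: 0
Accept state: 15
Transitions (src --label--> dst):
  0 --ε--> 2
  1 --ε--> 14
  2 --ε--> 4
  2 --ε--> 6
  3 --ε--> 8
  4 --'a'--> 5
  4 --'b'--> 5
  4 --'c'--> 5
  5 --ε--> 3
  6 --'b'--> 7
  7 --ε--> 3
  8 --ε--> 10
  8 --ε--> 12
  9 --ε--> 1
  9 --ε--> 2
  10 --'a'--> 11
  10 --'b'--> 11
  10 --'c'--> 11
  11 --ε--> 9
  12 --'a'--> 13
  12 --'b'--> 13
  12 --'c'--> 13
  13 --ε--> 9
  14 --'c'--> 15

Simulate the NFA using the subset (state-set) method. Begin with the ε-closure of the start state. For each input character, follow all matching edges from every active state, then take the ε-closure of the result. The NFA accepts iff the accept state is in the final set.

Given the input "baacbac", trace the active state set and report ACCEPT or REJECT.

initial (ε-close {0}): {0,2,4,6}
'b' @ 1: {3,5,7,8,10,12}
'a' @ 2: {1,2,4,6,9,11,13,14}
'a' @ 3: {3,5,8,10,12}
'c' @ 4: {1,2,4,6,9,11,13,14}
'b' @ 5: {3,5,7,8,10,12}
'a' @ 6: {1,2,4,6,9,11,13,14}
'c' @ 7: {3,5,8,10,12,15}  (accept∈set)
end set {3,5,8,10,12,15} — state 15 in

Answer: ACCEPT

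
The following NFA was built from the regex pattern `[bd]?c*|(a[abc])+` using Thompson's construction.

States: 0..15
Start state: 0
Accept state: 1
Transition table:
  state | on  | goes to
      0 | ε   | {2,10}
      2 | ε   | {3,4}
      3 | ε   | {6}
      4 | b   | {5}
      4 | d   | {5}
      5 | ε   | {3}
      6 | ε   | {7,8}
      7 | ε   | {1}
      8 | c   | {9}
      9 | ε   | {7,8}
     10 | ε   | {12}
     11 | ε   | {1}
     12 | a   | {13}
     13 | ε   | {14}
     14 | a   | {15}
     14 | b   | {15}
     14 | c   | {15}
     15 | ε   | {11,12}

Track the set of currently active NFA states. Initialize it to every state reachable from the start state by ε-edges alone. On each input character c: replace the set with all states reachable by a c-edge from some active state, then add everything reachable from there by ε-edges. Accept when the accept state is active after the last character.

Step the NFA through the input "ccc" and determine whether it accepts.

Answer: ACCEPT

Trace:
start: ε-closure({0}) = {0,1,2,3,4,6,7,8,10,12}
'c' @ 1: {1,7,8,9}  (accept∈set)
'c' @ 2: {1,7,8,9}  (accept∈set)
'c' @ 3: {1,7,8,9}  (accept∈set)
final: {1,7,8,9}; accept 1 in set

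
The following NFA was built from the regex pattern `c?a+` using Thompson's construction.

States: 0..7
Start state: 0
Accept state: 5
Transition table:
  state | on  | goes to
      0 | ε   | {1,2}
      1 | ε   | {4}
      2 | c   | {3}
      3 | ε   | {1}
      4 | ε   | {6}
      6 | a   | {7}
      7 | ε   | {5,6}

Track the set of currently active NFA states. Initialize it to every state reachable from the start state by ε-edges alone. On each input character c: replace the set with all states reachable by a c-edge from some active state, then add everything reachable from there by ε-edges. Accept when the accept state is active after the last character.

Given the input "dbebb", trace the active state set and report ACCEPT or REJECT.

Answer: REJECT

Steps:
initial (ε-close {0}): {0,1,2,4,6}
'd' @ 1: {}  — state set empty
rest 'bebb' ignored (set empty)
after full input: {}  (accept=5 not in)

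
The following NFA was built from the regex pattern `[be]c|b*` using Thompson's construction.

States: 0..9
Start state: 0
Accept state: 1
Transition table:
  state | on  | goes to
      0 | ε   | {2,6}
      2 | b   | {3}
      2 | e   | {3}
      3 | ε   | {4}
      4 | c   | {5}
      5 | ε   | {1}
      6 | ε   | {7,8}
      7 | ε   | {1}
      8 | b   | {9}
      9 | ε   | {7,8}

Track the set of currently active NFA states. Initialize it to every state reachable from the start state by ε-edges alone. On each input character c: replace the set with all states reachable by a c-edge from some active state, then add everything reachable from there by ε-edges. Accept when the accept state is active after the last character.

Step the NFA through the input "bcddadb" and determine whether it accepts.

Answer: REJECT

Derivation:
initial (ε-close {0}): {0,1,2,6,7,8}
'b' @ 1: {1,3,4,7,8,9}  ✓accept
'c' @ 2: {1,5}  ✓accept
'd' @ 3: {}  — state set empty
rest 'dadb' ignored (set empty)
final: {}; accept 1 not in set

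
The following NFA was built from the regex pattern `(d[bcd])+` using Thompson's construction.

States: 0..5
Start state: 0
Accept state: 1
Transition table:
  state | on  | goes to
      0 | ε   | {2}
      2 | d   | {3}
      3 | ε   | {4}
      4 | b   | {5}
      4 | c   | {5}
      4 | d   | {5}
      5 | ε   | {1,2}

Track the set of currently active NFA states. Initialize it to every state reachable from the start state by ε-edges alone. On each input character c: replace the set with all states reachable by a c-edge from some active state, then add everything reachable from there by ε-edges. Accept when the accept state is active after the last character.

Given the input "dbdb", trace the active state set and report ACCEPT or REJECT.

Answer: ACCEPT

Trace:
initial (ε-close {0}): {0,2}
'd' @ 1: {3,4}
'b' @ 2: {1,2,5}  (accept∈set)
'd' @ 3: {3,4}
'b' @ 4: {1,2,5}  (accept∈set)
end set {1,2,5} — state 1 in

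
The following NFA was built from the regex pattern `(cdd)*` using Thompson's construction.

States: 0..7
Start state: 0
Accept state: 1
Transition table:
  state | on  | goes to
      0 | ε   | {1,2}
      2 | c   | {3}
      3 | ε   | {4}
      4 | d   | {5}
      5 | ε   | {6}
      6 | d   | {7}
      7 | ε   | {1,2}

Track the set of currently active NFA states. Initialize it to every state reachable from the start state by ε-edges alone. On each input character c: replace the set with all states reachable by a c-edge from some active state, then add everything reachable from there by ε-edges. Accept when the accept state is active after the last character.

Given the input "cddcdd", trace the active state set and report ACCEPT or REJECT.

initial (ε-close {0}): {0,1,2}
'c' @ 1: {3,4}
'd' @ 2: {5,6}
'd' @ 3: {1,2,7}  [accepting]
'c' @ 4: {3,4}
'd' @ 5: {5,6}
'd' @ 6: {1,2,7}  [accepting]
after full input: {1,2,7}  (accept=1 in)

Answer: ACCEPT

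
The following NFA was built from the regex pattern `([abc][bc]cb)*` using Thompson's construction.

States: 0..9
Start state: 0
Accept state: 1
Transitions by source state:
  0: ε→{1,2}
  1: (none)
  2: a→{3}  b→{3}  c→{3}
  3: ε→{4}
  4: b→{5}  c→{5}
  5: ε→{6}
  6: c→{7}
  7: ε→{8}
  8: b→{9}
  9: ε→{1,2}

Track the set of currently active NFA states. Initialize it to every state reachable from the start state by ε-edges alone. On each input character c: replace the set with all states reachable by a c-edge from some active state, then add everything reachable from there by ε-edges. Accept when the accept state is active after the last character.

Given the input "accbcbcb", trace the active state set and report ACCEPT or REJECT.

S₀ = ε-closure({0}) = {0,1,2}
'a' @ 1: {3,4}
'c' @ 2: {5,6}
'c' @ 3: {7,8}
'b' @ 4: {1,2,9}  ✓accept
'c' @ 5: {3,4}
'b' @ 6: {5,6}
'c' @ 7: {7,8}
'b' @ 8: {1,2,9}  ✓accept
final: {1,2,9}; accept 1 in set

Answer: ACCEPT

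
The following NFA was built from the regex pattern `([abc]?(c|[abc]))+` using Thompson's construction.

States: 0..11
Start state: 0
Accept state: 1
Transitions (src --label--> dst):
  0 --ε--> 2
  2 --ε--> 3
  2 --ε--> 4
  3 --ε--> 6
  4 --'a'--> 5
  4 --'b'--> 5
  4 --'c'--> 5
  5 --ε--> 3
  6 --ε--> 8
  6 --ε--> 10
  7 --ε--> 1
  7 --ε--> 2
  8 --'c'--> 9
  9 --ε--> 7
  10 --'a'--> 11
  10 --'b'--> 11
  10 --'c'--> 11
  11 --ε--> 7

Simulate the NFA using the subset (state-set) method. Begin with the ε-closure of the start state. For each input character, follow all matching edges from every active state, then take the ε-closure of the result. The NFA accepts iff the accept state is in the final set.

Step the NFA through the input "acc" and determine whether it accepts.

initial (ε-close {0}): {0,2,3,4,6,8,10}
'a' @ 1: {1,2,3,4,5,6,7,8,10,11}  ✓accept
'c' @ 2: {1,2,3,4,5,6,7,8,9,10,11}  ✓accept
'c' @ 3: {1,2,3,4,5,6,7,8,9,10,11}  ✓accept
final: {1,2,3,4,5,6,7,8,9,10,11}; accept 1 in set

Answer: ACCEPT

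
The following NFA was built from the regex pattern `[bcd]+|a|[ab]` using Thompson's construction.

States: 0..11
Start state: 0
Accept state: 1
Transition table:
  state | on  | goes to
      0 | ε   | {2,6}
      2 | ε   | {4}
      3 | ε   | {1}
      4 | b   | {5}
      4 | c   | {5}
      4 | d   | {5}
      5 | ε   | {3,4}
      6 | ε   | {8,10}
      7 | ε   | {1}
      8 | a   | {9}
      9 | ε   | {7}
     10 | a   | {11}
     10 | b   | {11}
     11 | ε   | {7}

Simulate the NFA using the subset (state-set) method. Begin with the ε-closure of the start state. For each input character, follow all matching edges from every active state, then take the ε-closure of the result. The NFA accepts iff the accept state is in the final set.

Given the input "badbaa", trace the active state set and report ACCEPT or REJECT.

initial (ε-close {0}): {0,2,4,6,8,10}
'b' @ 1: {1,3,4,5,7,11}  (accept∈set)
'a' @ 2: {}  — no active states
rest 'dbaa' ignored (set empty)
final: {}; accept 1 not in set

Answer: REJECT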